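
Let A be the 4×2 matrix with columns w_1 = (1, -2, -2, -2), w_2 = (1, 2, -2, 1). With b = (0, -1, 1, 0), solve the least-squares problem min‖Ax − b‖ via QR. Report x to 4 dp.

w_1 = (1, -2, -2, -2); ‖w_1‖ = 3.6056, so q_1 = (0.2774, -0.5547, -0.5547, -0.5547).
q_1·w_2 = 0.2774·1 + (-0.5547)·2 + (-0.5547)·(-2) + (-0.5547)·1 = -0.2774.
u_2 = w_2 + 0.2774·q_1 = (1.0769, 1.8462, -2.1538, 0.8462).
‖u_2‖ = 3.1501, so q_2 = (0.3419, 0.5861, -0.6837, 0.2686).
Qᵀb = (0.0000, -1.2698).
Back-substitute: x_2 = -1.2698/3.1501 = -0.4031.
x_1 = (0.0000 + 0.2774·(-0.4031))/3.6056 = -0.0310.

x = (-0.0310, -0.4031)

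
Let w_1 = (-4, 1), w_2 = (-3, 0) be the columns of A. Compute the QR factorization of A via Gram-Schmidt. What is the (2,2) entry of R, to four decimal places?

q_1 = w_1/‖w_1‖ = (-4, 1)/4.1231 = (-0.9701, 0.2425).
r_{12} = q_1·w_2 = 2.9104.
u_2 = w_2 − 2.9104·q_1 = (-0.1765, -0.7059).
r_{22} = ‖u_2‖ = 0.7276.

r_{22} = 0.7276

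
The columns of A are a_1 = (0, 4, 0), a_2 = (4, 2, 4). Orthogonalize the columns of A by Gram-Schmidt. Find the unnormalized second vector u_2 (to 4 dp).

u_2 = (4.0000, 0.0000, 4.0000)

a_1 = (0, 4, 0); ‖a_1‖ = 4.0000, so e_1 = (0.0000, 1.0000, 0.0000).
e_1·a_2 = 0.0000·4 + 1.0000·2 + 0.0000·4 = 2.0000.
u_2 = a_2 − 2.0000·e_1 = (4.0000, 0.0000, 4.0000).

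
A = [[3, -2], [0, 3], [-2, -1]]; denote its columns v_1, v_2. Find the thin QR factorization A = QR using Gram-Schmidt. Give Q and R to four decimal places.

Q = [[0.8321, -0.3014], [0.0000, 0.8395], [-0.5547, -0.4521]], R = [[3.6056, -1.1094], [0.0000, 3.5734]]

q_1 = v_1/‖v_1‖ = (3, 0, -2)/3.6056 = (0.8321, 0.0000, -0.5547).
r_{12} = q_1·v_2 = -1.1094.
u_2 = v_2 + 1.1094·q_1 = (-1.0769, 3.0000, -1.6154).
‖u_2‖ = 3.5734, so q_2 = (-0.3014, 0.8395, -0.4521).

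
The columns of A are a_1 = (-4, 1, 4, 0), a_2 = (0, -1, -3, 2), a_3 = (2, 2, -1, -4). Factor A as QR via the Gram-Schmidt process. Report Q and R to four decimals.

Q = [[-0.6963, -0.5288, -0.3959], [0.1741, -0.2034, 0.5341], [0.6963, -0.4780, -0.5294], [0.0000, 0.6712, -0.5271]], R = [[5.7446, -2.2630, -1.7408], [0.0000, 2.9797, -3.6713], [0.0000, 0.0000, 2.9140]]

a_1 = (-4, 1, 4, 0); ‖a_1‖ = 5.7446, so q_1 = (-0.6963, 0.1741, 0.6963, 0.0000).
q_1·a_2 = (-0.6963)·0 + 0.1741·(-1) + 0.6963·(-3) + 0.0000·2 = -2.2630.
u_2 = a_2 + 2.2630·q_1 = (-1.5758, -0.6061, -1.4242, 2.0000).
‖u_2‖ = 2.9797, so q_2 = (-0.5288, -0.2034, -0.4780, 0.6712).
q_1·a_3 = (-0.6963)·2 + 0.1741·2 + 0.6963·(-1) + 0.0000·(-4) = -1.7408; q_2·a_3 = (-0.5288)·2 + (-0.2034)·2 + (-0.4780)·(-1) + 0.6712·(-4) = -3.6713.
u_3 = a_3 + 1.7408·q_1 + 3.6713·q_2 = (-1.1536, 1.5563, -1.5427, -1.5358).
‖u_3‖ = 2.9140, so q_3 = (-0.3959, 0.5341, -0.5294, -0.5271).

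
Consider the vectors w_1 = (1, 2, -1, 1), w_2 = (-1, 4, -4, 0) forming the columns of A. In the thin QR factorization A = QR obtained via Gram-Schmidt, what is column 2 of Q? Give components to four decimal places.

w_1 = (1, 2, -1, 1); ‖w_1‖ = 2.6458, so e_1 = (0.3780, 0.7559, -0.3780, 0.3780).
e_1·w_2 = 0.3780·(-1) + 0.7559·4 + (-0.3780)·(-4) + 0.3780·0 = 4.1576.
u_2 = w_2 − 4.1576·e_1 = (-2.5714, 0.8571, -2.4286, -1.5714).
‖u_2‖ = 3.9641, so e_2 = (-0.6487, 0.2162, -0.6126, -0.3964).

e_2 = (-0.6487, 0.2162, -0.6126, -0.3964)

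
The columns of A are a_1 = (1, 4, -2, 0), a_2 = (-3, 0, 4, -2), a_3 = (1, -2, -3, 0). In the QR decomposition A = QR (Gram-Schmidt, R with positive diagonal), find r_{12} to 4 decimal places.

a_1 = (1, 4, -2, 0); ‖a_1‖ = 4.5826, so e_1 = (0.2182, 0.8729, -0.4364, 0.0000).
r_{12} = e_1·a_2 = -2.4004.

r_{12} = -2.4004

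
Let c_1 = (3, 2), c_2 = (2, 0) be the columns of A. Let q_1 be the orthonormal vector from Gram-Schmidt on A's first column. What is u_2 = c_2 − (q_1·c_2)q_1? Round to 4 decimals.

c_1 = (3, 2); ‖c_1‖ = 3.6056, so q_1 = (0.8321, 0.5547).
q_1·c_2 = 0.8321·2 + 0.5547·0 = 1.6641.
u_2 = c_2 − 1.6641·q_1 = (0.6154, -0.9231).

u_2 = (0.6154, -0.9231)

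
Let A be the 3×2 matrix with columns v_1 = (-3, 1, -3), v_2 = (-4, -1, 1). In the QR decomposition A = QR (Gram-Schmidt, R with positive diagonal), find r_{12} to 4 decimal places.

r_{12} = 1.8353

v_1 = (-3, 1, -3); ‖v_1‖ = 4.3589, so q_1 = (-0.6882, 0.2294, -0.6882).
r_{12} = q_1·v_2 = 1.8353.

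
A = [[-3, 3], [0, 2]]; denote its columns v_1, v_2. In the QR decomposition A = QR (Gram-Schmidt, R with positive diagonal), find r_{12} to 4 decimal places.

r_{12} = -3.0000

e_1 = v_1/‖v_1‖ = (-3, 0)/3.0000 = (-1.0000, 0.0000).
r_{12} = e_1·v_2 = -3.0000.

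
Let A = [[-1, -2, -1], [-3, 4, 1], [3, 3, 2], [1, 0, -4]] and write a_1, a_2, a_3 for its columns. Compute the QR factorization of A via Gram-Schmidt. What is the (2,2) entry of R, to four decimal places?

r_{22} = 5.3805

a_1 = (-1, -3, 3, 1); ‖a_1‖ = 4.4721, so q_1 = (-0.2236, -0.6708, 0.6708, 0.2236).
q_1·a_2 = (-0.2236)·(-2) + (-0.6708)·4 + 0.6708·3 + 0.2236·0 = -0.2236.
u_2 = a_2 + 0.2236·q_1 = (-2.0500, 3.8500, 3.1500, 0.0500).
r_{22} = ‖u_2‖ = 5.3805.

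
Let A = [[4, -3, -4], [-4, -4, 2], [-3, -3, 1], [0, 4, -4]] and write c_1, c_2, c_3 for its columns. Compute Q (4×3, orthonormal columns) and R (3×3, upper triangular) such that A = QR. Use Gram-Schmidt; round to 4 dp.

Q = [[0.6247, -0.6302, -0.4591], [-0.6247, -0.4033, -0.2378], [-0.4685, -0.3025, -0.2952], [0.0000, 0.5906, -0.8035]], R = [[6.4031, 2.0303, -4.2167], [0.0000, 6.7733, -0.9506], [0.0000, 0.0000, 4.2797]]

c_1 = (4, -4, -3, 0); ‖c_1‖ = 6.4031, so e_1 = (0.6247, -0.6247, -0.4685, 0.0000).
e_1·c_2 = 0.6247·(-3) + (-0.6247)·(-4) + (-0.4685)·(-3) + 0.0000·4 = 2.0303.
u_2 = c_2 − 2.0303·e_1 = (-4.2683, -2.7317, -2.0488, 4.0000).
‖u_2‖ = 6.7733, so e_2 = (-0.6302, -0.4033, -0.3025, 0.5906).
e_1·c_3 = 0.6247·(-4) + (-0.6247)·2 + (-0.4685)·1 + 0.0000·(-4) = -4.2167; e_2·c_3 = (-0.6302)·(-4) + (-0.4033)·2 + (-0.3025)·1 + 0.5906·(-4) = -0.9506.
u_3 = c_3 + 4.2167·e_1 + 0.9506·e_2 = (-1.9649, -1.0175, -1.2632, -3.4386).
‖u_3‖ = 4.2797, so e_3 = (-0.4591, -0.2378, -0.2952, -0.8035).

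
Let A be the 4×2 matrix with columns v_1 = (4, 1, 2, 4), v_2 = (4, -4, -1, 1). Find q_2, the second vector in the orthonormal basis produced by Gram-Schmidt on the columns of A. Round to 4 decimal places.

v_1 = (4, 1, 2, 4); ‖v_1‖ = 6.0828, so q_1 = (0.6576, 0.1644, 0.3288, 0.6576).
q_1·v_2 = 0.6576·4 + 0.1644·(-4) + 0.3288·(-1) + 0.6576·1 = 2.3016.
u_2 = v_2 − 2.3016·q_1 = (2.4865, -4.3784, -1.7568, -0.5135).
‖u_2‖ = 5.3575, so q_2 = (0.4641, -0.8172, -0.3279, -0.0958).

q_2 = (0.4641, -0.8172, -0.3279, -0.0958)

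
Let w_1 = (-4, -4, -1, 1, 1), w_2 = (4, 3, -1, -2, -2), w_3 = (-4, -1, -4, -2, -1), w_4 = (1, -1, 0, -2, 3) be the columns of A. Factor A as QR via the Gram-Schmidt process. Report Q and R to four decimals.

Q = [[-0.6761, 0.1787, -0.6751, 0.1668], [-0.6761, -0.2122, 0.6530, -0.1113], [-0.1690, -0.7372, -0.1882, -0.0370], [0.1690, -0.4356, -0.2869, -0.5934], [0.1690, -0.4356, 0.0104, 0.7786]], R = [[5.9161, -5.2400, 3.5496, 0.1690], [0.0000, 2.5579, 3.7531, -0.0447], [0.0000, 0.0000, 3.3637, -0.7231], [0.0000, 0.0000, 0.0000, 3.8009]]

e_1 = w_1/‖w_1‖ = (-4, -4, -1, 1, 1)/5.9161 = (-0.6761, -0.6761, -0.1690, 0.1690, 0.1690).
r_{12} = e_1·w_2 = -5.2400.
u_2 = w_2 + 5.2400·e_1 = (0.4571, -0.5429, -1.8857, -1.1143, -1.1143).
‖u_2‖ = 2.5579, so e_2 = (0.1787, -0.2122, -0.7372, -0.4356, -0.4356).
r_{13} = e_1·w_3 = 3.5496; r_{23} = e_2·w_3 = 3.7531.
u_3 = w_3 − 3.5496·e_1 − 3.7531·e_2 = (-2.2707, 2.1965, -0.6332, -0.9651, 0.0349).
‖u_3‖ = 3.3637, so e_3 = (-0.6751, 0.6530, -0.1882, -0.2869, 0.0104).
r_{14} = e_1·w_4 = 0.1690; r_{24} = e_2·w_4 = -0.0447; r_{34} = e_3·w_4 = -0.7231.
u_4 = w_4 − 0.1690·e_1 + 0.0447·e_2 + 0.7231·e_3 = (0.6341, -0.4230, -0.1405, -2.2555, 2.9595).
‖u_4‖ = 3.8009, so e_4 = (0.1668, -0.1113, -0.0370, -0.5934, 0.7786).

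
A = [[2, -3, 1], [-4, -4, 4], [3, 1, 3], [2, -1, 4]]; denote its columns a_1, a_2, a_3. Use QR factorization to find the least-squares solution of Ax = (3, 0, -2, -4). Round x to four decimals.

x = (0.1992, -1.0599, -0.9713)

a_1 = (2, -4, 3, 2); ‖a_1‖ = 5.7446, so e_1 = (0.3482, -0.6963, 0.5222, 0.3482).
e_1·a_2 = 0.3482·(-3) + (-0.6963)·(-4) + 0.5222·1 + 0.3482·(-1) = 1.9149.
u_2 = a_2 − 1.9149·e_1 = (-3.6667, -2.6667, 0.0000, -1.6667).
‖u_2‖ = 4.8305, so e_2 = (-0.7591, -0.5521, 0.0000, -0.3450).
e_1·a_3 = 0.3482·1 + (-0.6963)·4 + 0.5222·3 + 0.3482·4 = 0.5222; e_2·a_3 = (-0.7591)·1 + (-0.5521)·4 + 0.0000·3 + (-0.3450)·4 = -4.3474.
u_3 = a_3 − 0.5222·e_1 + 4.3474·e_2 = (-2.4818, 1.9636, 2.7273, 2.3182).
‖u_3‖ = 4.7778, so e_3 = (-0.5194, 0.4110, 0.5708, 0.4852).
Qᵀb = (-1.3926, -0.8971, -4.6408).
Back-substitute: x_3 = -4.6408/4.7778 = -0.9713.
x_2 = (-0.8971 + 4.3474·(-0.9713))/4.8305 = -1.0599.
x_1 = (-1.3926 − 1.9149·(-1.0599) − 0.5222·(-0.9713))/5.7446 = 0.1992.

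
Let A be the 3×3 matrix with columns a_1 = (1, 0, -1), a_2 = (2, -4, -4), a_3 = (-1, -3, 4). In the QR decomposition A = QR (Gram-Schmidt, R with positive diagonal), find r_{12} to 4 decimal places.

r_{12} = 4.2426

a_1 = (1, 0, -1); ‖a_1‖ = 1.4142, so e_1 = (0.7071, 0.0000, -0.7071).
r_{12} = e_1·a_2 = 4.2426.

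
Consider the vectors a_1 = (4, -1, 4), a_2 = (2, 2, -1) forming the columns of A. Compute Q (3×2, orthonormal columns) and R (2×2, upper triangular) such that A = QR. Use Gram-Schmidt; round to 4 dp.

e_1 = a_1/‖a_1‖ = (4, -1, 4)/5.7446 = (0.6963, -0.1741, 0.6963).
r_{12} = e_1·a_2 = 0.3482.
u_2 = a_2 − 0.3482·e_1 = (1.7576, 2.0606, -1.2424).
‖u_2‖ = 2.9797, so e_2 = (0.5898, 0.6915, -0.4170).

Q = [[0.6963, 0.5898], [-0.1741, 0.6915], [0.6963, -0.4170]], R = [[5.7446, 0.3482], [0.0000, 2.9797]]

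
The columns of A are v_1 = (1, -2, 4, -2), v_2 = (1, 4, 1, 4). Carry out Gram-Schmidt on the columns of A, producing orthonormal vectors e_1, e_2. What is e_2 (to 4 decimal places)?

v_1 = (1, -2, 4, -2); ‖v_1‖ = 5.0000, so e_1 = (0.2000, -0.4000, 0.8000, -0.4000).
e_1·v_2 = 0.2000·1 + (-0.4000)·4 + 0.8000·1 + (-0.4000)·4 = -2.2000.
u_2 = v_2 + 2.2000·e_1 = (1.4400, 3.1200, 2.7600, 3.1200).
‖u_2‖ = 5.4000, so e_2 = (0.2667, 0.5778, 0.5111, 0.5778).

e_2 = (0.2667, 0.5778, 0.5111, 0.5778)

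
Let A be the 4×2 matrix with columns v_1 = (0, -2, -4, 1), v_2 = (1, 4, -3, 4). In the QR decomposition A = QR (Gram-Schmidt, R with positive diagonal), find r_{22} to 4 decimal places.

v_1 = (0, -2, -4, 1); ‖v_1‖ = 4.5826, so q_1 = (0.0000, -0.4364, -0.8729, 0.2182).
q_1·v_2 = 0.0000·1 + (-0.4364)·4 + (-0.8729)·(-3) + 0.2182·4 = 1.7457.
u_2 = v_2 − 1.7457·q_1 = (1.0000, 4.7619, -1.4762, 3.6190).
r_{22} = ‖u_2‖ = 6.2412.

r_{22} = 6.2412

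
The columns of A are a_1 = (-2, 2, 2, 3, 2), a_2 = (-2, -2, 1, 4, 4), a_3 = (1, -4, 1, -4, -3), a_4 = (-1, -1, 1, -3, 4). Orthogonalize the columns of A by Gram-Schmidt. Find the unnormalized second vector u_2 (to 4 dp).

e_1 = a_1/‖a_1‖ = (-2, 2, 2, 3, 2)/5.0000 = (-0.4000, 0.4000, 0.4000, 0.6000, 0.4000).
r_{12} = e_1·a_2 = 4.4000.
u_2 = a_2 − 4.4000·e_1 = (-0.2400, -3.7600, -0.7600, 1.3600, 2.2400).

u_2 = (-0.2400, -3.7600, -0.7600, 1.3600, 2.2400)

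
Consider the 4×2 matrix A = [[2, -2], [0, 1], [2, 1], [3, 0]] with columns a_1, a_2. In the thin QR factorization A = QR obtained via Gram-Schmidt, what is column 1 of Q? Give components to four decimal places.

a_1 = (2, 0, 2, 3); ‖a_1‖ = 4.1231, so e_1 = (0.4851, 0.0000, 0.4851, 0.7276).

e_1 = (0.4851, 0.0000, 0.4851, 0.7276)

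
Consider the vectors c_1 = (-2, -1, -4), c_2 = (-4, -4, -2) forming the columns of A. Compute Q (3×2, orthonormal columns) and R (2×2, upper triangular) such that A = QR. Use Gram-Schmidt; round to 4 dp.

c_1 = (-2, -1, -4); ‖c_1‖ = 4.5826, so q_1 = (-0.4364, -0.2182, -0.8729).
q_1·c_2 = (-0.4364)·(-4) + (-0.2182)·(-4) + (-0.8729)·(-2) = 4.3644.
u_2 = c_2 − 4.3644·q_1 = (-2.0952, -3.0476, 1.8095).
‖u_2‖ = 4.1173, so q_2 = (-0.5089, -0.7402, 0.4395).

Q = [[-0.4364, -0.5089], [-0.2182, -0.7402], [-0.8729, 0.4395]], R = [[4.5826, 4.3644], [0.0000, 4.1173]]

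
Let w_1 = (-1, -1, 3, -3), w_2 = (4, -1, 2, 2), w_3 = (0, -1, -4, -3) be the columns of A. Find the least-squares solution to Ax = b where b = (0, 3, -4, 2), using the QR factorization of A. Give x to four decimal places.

e_1 = w_1/‖w_1‖ = (-1, -1, 3, -3)/4.4721 = (-0.2236, -0.2236, 0.6708, -0.6708).
r_{12} = e_1·w_2 = -0.6708.
u_2 = w_2 + 0.6708·e_1 = (3.8500, -1.1500, 2.4500, 1.5500).
‖u_2‖ = 4.9548, so e_2 = (0.7770, -0.2321, 0.4945, 0.3128).
r_{13} = e_1·w_3 = -0.4472; r_{23} = e_2·w_3 = -2.6843.
u_3 = w_3 + 0.4472·e_1 + 2.6843·e_2 = (1.9857, -1.7230, -2.3727, -2.4603).
‖u_3‖ = 4.3122, so e_3 = (0.4605, -0.3996, -0.5502, -0.5705).
Qᵀb = (-4.6957, -2.0485, -0.1389).
Back-substitute: x_3 = -0.1389/4.3122 = -0.0322.
x_2 = (-2.0485 + 2.6843·(-0.0322))/4.9548 = -0.4309.
x_1 = (-4.6957 + 0.6708·(-0.4309) + 0.4472·(-0.0322))/4.4721 = -1.1179.

x = (-1.1179, -0.4309, -0.0322)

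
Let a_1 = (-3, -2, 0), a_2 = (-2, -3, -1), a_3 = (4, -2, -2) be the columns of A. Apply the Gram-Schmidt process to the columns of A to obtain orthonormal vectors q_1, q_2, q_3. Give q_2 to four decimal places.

q_2 = (0.4499, -0.6749, -0.5849)

a_1 = (-3, -2, 0); ‖a_1‖ = 3.6056, so q_1 = (-0.8321, -0.5547, 0.0000).
q_1·a_2 = (-0.8321)·(-2) + (-0.5547)·(-3) + 0.0000·(-1) = 3.3282.
u_2 = a_2 − 3.3282·q_1 = (0.7692, -1.1538, -1.0000).
‖u_2‖ = 1.7097, so q_2 = (0.4499, -0.6749, -0.5849).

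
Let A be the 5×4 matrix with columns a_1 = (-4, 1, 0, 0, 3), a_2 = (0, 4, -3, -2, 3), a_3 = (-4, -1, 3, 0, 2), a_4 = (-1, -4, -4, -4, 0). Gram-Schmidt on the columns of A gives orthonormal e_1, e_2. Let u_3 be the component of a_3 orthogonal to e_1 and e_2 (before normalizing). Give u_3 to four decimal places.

u_3 = (0.3419, 0.1368, 1.3333, -1.1111, 0.4103)

e_1 = a_1/‖a_1‖ = (-4, 1, 0, 0, 3)/5.0990 = (-0.7845, 0.1961, 0.0000, 0.0000, 0.5883).
r_{12} = e_1·a_2 = 2.5495.
u_2 = a_2 − 2.5495·e_1 = (2.0000, 3.5000, -3.0000, -2.0000, 1.5000).
‖u_2‖ = 5.6125, so e_2 = (0.3563, 0.6236, -0.5345, -0.3563, 0.2673).
r_{13} = e_1·a_3 = 4.1184; r_{23} = e_2·a_3 = -3.1180.
u_3 = a_3 − 4.1184·e_1 + 3.1180·e_2 = (0.3419, 0.1368, 1.3333, -1.1111, 0.4103).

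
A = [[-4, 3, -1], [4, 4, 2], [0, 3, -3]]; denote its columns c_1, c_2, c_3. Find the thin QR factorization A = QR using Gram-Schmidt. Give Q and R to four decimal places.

Q = [[-0.7071, 0.6047, 0.3665], [0.7071, 0.6047, 0.3665], [0.0000, 0.5183, -0.8552]], R = [[5.6569, 0.7071, 2.1213], [0.0000, 5.7879, -0.9503], [0.0000, 0.0000, 2.9321]]

e_1 = c_1/‖c_1‖ = (-4, 4, 0)/5.6569 = (-0.7071, 0.7071, 0.0000).
r_{12} = e_1·c_2 = 0.7071.
u_2 = c_2 − 0.7071·e_1 = (3.5000, 3.5000, 3.0000).
‖u_2‖ = 5.7879, so e_2 = (0.6047, 0.6047, 0.5183).
r_{13} = e_1·c_3 = 2.1213; r_{23} = e_2·c_3 = -0.9503.
u_3 = c_3 − 2.1213·e_1 + 0.9503·e_2 = (1.0746, 1.0746, -2.5075).
‖u_3‖ = 2.9321, so e_3 = (0.3665, 0.3665, -0.8552).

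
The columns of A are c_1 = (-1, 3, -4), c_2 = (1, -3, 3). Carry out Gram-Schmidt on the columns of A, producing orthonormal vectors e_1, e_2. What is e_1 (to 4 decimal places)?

e_1 = (-0.1961, 0.5883, -0.7845)

e_1 = c_1/‖c_1‖ = (-1, 3, -4)/5.0990 = (-0.1961, 0.5883, -0.7845).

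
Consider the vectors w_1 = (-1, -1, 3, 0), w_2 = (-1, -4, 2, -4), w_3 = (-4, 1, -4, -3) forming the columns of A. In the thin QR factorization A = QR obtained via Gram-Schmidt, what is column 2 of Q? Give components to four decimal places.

q_1 = w_1/‖w_1‖ = (-1, -1, 3, 0)/3.3166 = (-0.3015, -0.3015, 0.9045, 0.0000).
r_{12} = q_1·w_2 = 3.3166.
u_2 = w_2 − 3.3166·q_1 = (0.0000, -3.0000, -1.0000, -4.0000).
‖u_2‖ = 5.0990, so q_2 = (0.0000, -0.5883, -0.1961, -0.7845).

q_2 = (0.0000, -0.5883, -0.1961, -0.7845)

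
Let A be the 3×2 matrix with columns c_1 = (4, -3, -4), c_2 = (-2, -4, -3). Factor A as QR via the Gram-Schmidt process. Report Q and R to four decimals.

e_1 = c_1/‖c_1‖ = (4, -3, -4)/6.4031 = (0.6247, -0.4685, -0.6247).
r_{12} = e_1·c_2 = 2.4988.
u_2 = c_2 − 2.4988·e_1 = (-3.5610, -2.8293, -1.4390).
‖u_2‖ = 4.7703, so e_2 = (-0.7465, -0.5931, -0.3017).

Q = [[0.6247, -0.7465], [-0.4685, -0.5931], [-0.6247, -0.3017]], R = [[6.4031, 2.4988], [0.0000, 4.7703]]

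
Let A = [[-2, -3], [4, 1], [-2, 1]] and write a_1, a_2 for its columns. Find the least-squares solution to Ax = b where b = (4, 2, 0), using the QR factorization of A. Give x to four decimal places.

a_1 = (-2, 4, -2); ‖a_1‖ = 4.8990, so q_1 = (-0.4082, 0.8165, -0.4082).
q_1·a_2 = (-0.4082)·(-3) + 0.8165·1 + (-0.4082)·1 = 1.6330.
u_2 = a_2 − 1.6330·q_1 = (-2.3333, -0.3333, 1.6667).
‖u_2‖ = 2.8868, so q_2 = (-0.8083, -0.1155, 0.5774).
Qᵀb = (0.0000, -3.4641).
Back-substitute: x_2 = -3.4641/2.8868 = -1.2000.
x_1 = (0.0000 − 1.6330·(-1.2000))/4.8990 = 0.4000.

x = (0.4000, -1.2000)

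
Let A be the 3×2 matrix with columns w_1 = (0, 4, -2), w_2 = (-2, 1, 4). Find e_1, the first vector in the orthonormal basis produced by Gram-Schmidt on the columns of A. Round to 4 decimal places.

e_1 = (0.0000, 0.8944, -0.4472)

w_1 = (0, 4, -2); ‖w_1‖ = 4.4721, so e_1 = (0.0000, 0.8944, -0.4472).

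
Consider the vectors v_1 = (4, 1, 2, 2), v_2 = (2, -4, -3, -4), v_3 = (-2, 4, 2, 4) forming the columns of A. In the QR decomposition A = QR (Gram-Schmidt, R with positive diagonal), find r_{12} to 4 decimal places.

e_1 = v_1/‖v_1‖ = (4, 1, 2, 2)/5.0000 = (0.8000, 0.2000, 0.4000, 0.4000).
r_{12} = e_1·v_2 = -2.0000.

r_{12} = -2.0000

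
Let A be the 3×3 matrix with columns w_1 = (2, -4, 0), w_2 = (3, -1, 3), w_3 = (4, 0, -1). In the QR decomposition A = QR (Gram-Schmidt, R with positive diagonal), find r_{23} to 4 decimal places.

w_1 = (2, -4, 0); ‖w_1‖ = 4.4721, so q_1 = (0.4472, -0.8944, 0.0000).
q_1·w_2 = 0.4472·3 + (-0.8944)·(-1) + 0.0000·3 = 2.2361.
u_2 = w_2 − 2.2361·q_1 = (2.0000, 1.0000, 3.0000).
‖u_2‖ = 3.7417, so q_2 = (0.5345, 0.2673, 0.8018).
r_{23} = q_2·w_3 = 1.3363.

r_{23} = 1.3363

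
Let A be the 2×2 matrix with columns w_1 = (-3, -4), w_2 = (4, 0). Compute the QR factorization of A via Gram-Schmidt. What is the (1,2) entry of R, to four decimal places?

r_{12} = -2.4000

q_1 = w_1/‖w_1‖ = (-3, -4)/5.0000 = (-0.6000, -0.8000).
r_{12} = q_1·w_2 = -2.4000.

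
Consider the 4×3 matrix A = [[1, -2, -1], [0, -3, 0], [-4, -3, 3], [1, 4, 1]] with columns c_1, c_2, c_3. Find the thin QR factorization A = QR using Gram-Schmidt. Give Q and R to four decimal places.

q_1 = c_1/‖c_1‖ = (1, 0, -4, 1)/4.2426 = (0.2357, 0.0000, -0.9428, 0.2357).
r_{12} = q_1·c_2 = 3.2998.
u_2 = c_2 − 3.2998·q_1 = (-2.7778, -3.0000, 0.1111, 3.2222).
‖u_2‖ = 5.2068, so q_2 = (-0.5335, -0.5762, 0.0213, 0.6188).
r_{13} = q_1·c_3 = -2.8284; r_{23} = q_2·c_3 = 1.2164.
u_3 = c_3 + 2.8284·q_1 − 1.2164·q_2 = (0.3156, 0.7008, 0.3074, 0.9139).
‖u_3‖ = 1.2331, so q_3 = (0.2559, 0.5683, 0.2493, 0.7412).

Q = [[0.2357, -0.5335, 0.2559], [0.0000, -0.5762, 0.5683], [-0.9428, 0.0213, 0.2493], [0.2357, 0.6188, 0.7412]], R = [[4.2426, 3.2998, -2.8284], [0.0000, 5.2068, 1.2164], [0.0000, 0.0000, 1.2331]]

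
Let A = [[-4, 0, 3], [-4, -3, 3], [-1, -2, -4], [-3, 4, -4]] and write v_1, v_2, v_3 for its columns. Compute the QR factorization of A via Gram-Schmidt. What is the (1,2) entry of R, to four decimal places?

e_1 = v_1/‖v_1‖ = (-4, -4, -1, -3)/6.4807 = (-0.6172, -0.6172, -0.1543, -0.4629).
r_{12} = e_1·v_2 = 0.3086.

r_{12} = 0.3086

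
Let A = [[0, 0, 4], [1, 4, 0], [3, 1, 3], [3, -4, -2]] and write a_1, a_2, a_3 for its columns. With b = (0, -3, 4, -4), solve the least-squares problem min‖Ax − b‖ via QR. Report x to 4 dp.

a_1 = (0, 1, 3, 3); ‖a_1‖ = 4.3589, so q_1 = (0.0000, 0.2294, 0.6882, 0.6882).
q_1·a_2 = 0.0000·0 + 0.2294·4 + 0.6882·1 + 0.6882·(-4) = -1.1471.
u_2 = a_2 + 1.1471·q_1 = (0.0000, 4.2632, 1.7895, -3.2105).
‖u_2‖ = 5.6289, so q_2 = (0.0000, 0.7574, 0.3179, -0.5704).
q_1·a_3 = 0.0000·4 + 0.2294·0 + 0.6882·3 + 0.6882·(-2) = 0.6882; q_2·a_3 = 0.0000·4 + 0.7574·0 + 0.3179·3 + (-0.5704)·(-2) = 2.0945.
u_3 = a_3 − 0.6882·q_1 − 2.0945·q_2 = (4.0000, -1.7442, 1.8605, -1.2791).
‖u_3‖ = 4.9132, so q_3 = (0.8141, -0.3550, 0.3787, -0.2603).
Qᵀb = (-0.6882, 1.2810, 3.6210).
Back-substitute: x_3 = 3.6210/4.9132 = 0.7370.
x_2 = (1.2810 − 2.0945·0.7370)/5.6289 = -0.0467.
x_1 = (-0.6882 + 1.1471·(-0.0467) − 0.6882·0.7370)/4.3589 = -0.2865.

x = (-0.2865, -0.0467, 0.7370)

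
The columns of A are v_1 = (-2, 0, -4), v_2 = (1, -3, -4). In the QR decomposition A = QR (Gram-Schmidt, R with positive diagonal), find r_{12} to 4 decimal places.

r_{12} = 3.1305

v_1 = (-2, 0, -4); ‖v_1‖ = 4.4721, so q_1 = (-0.4472, 0.0000, -0.8944).
r_{12} = q_1·v_2 = 3.1305.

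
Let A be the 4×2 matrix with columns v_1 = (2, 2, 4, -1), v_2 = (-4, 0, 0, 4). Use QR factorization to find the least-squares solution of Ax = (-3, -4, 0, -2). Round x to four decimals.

e_1 = v_1/‖v_1‖ = (2, 2, 4, -1)/5.0000 = (0.4000, 0.4000, 0.8000, -0.2000).
r_{12} = e_1·v_2 = -2.4000.
u_2 = v_2 + 2.4000·e_1 = (-3.0400, 0.9600, 1.9200, 3.5200).
‖u_2‖ = 5.1225, so e_2 = (-0.5935, 0.1874, 0.3748, 0.6872).
Qᵀb = (-2.4000, -0.3436).
Back-substitute: x_2 = -0.3436/5.1225 = -0.0671.
x_1 = (-2.4000 + 2.4000·(-0.0671))/5.0000 = -0.5122.

x = (-0.5122, -0.0671)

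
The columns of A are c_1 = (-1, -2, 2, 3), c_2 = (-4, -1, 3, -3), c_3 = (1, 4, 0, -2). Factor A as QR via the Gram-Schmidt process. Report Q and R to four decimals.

c_1 = (-1, -2, 2, 3); ‖c_1‖ = 4.2426, so q_1 = (-0.2357, -0.4714, 0.4714, 0.7071).
q_1·c_2 = (-0.2357)·(-4) + (-0.4714)·(-1) + 0.4714·3 + 0.7071·(-3) = 0.7071.
u_2 = c_2 − 0.7071·q_1 = (-3.8333, -0.6667, 2.6667, -3.5000).
‖u_2‖ = 5.8737, so q_2 = (-0.6526, -0.1135, 0.4540, -0.5959).
q_1·c_3 = (-0.2357)·1 + (-0.4714)·4 + 0.4714·0 + 0.7071·(-2) = -3.5355; q_2·c_3 = (-0.6526)·1 + (-0.1135)·4 + 0.4540·0 + (-0.5959)·(-2) = 0.0851.
u_3 = c_3 + 3.5355·q_1 − 0.0851·q_2 = (0.2222, 2.3430, 1.6280, 0.5507).
‖u_3‖ = 2.9142, so q_3 = (0.0763, 0.8040, 0.5586, 0.1890).

Q = [[-0.2357, -0.6526, 0.0763], [-0.4714, -0.1135, 0.8040], [0.4714, 0.4540, 0.5586], [0.7071, -0.5959, 0.1890]], R = [[4.2426, 0.7071, -3.5355], [0.0000, 5.8737, 0.0851], [0.0000, 0.0000, 2.9142]]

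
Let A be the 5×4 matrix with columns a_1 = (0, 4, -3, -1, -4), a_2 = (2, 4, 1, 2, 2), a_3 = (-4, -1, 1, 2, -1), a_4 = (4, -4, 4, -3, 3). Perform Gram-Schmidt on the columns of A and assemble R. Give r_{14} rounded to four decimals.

r_{14} = -5.7092

a_1 = (0, 4, -3, -1, -4); ‖a_1‖ = 6.4807, so q_1 = (0.0000, 0.6172, -0.4629, -0.1543, -0.6172).
r_{14} = q_1·a_4 = -5.7092.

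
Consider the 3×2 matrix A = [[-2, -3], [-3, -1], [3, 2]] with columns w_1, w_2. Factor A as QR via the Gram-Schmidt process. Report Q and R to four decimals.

w_1 = (-2, -3, 3); ‖w_1‖ = 4.6904, so q_1 = (-0.4264, -0.6396, 0.6396).
q_1·w_2 = (-0.4264)·(-3) + (-0.6396)·(-1) + 0.6396·2 = 3.1980.
u_2 = w_2 − 3.1980·q_1 = (-1.6364, 1.0455, -0.0455).
‖u_2‖ = 1.9424, so q_2 = (-0.8425, 0.5382, -0.0234).

Q = [[-0.4264, -0.8425], [-0.6396, 0.5382], [0.6396, -0.0234]], R = [[4.6904, 3.1980], [0.0000, 1.9424]]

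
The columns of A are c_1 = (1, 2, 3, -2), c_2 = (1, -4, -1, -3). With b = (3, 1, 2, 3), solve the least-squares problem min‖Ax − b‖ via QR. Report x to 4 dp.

c_1 = (1, 2, 3, -2); ‖c_1‖ = 4.2426, so q_1 = (0.2357, 0.4714, 0.7071, -0.4714).
q_1·c_2 = 0.2357·1 + 0.4714·(-4) + 0.7071·(-1) + (-0.4714)·(-3) = -0.9428.
u_2 = c_2 + 0.9428·q_1 = (1.2222, -3.5556, -0.3333, -3.4444).
‖u_2‖ = 5.1099, so q_2 = (0.2392, -0.6958, -0.0652, -0.6741).
Qᵀb = (1.1785, -2.1309).
Back-substitute: x_2 = -2.1309/5.1099 = -0.4170.
x_1 = (1.1785 + 0.9428·(-0.4170))/4.2426 = 0.1851.

x = (0.1851, -0.4170)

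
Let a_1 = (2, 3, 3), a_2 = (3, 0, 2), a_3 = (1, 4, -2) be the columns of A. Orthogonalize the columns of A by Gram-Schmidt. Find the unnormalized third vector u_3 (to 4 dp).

e_1 = a_1/‖a_1‖ = (2, 3, 3)/4.6904 = (0.4264, 0.6396, 0.6396).
r_{12} = e_1·a_2 = 2.5584.
u_2 = a_2 − 2.5584·e_1 = (1.9091, -1.6364, 0.3636).
‖u_2‖ = 2.5406, so e_2 = (0.7514, -0.6441, 0.1431).
r_{13} = e_1·a_3 = 1.7056; r_{23} = e_2·a_3 = -2.1112.
u_3 = a_3 − 1.7056·e_1 + 2.1112·e_2 = (1.8592, 1.5493, -2.7887).

u_3 = (1.8592, 1.5493, -2.7887)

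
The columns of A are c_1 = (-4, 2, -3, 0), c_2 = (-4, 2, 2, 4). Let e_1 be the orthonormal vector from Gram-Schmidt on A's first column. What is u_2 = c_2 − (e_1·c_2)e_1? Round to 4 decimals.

u_2 = (-2.0690, 1.0345, 3.4483, 4.0000)

e_1 = c_1/‖c_1‖ = (-4, 2, -3, 0)/5.3852 = (-0.7428, 0.3714, -0.5571, 0.0000).
r_{12} = e_1·c_2 = 2.5997.
u_2 = c_2 − 2.5997·e_1 = (-2.0690, 1.0345, 3.4483, 4.0000).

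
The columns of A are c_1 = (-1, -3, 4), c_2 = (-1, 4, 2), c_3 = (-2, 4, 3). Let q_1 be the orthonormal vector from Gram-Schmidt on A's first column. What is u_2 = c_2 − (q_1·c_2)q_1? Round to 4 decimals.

u_2 = (-1.1154, 3.6538, 2.4615)

q_1 = c_1/‖c_1‖ = (-1, -3, 4)/5.0990 = (-0.1961, -0.5883, 0.7845).
r_{12} = q_1·c_2 = -0.5883.
u_2 = c_2 + 0.5883·q_1 = (-1.1154, 3.6538, 2.4615).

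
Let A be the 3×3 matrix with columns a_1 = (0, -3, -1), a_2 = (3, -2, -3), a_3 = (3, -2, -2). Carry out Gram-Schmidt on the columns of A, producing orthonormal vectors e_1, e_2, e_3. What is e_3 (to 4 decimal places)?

e_3 = (0.5937, -0.2545, 0.7634)

e_1 = a_1/‖a_1‖ = (0, -3, -1)/3.1623 = (0.0000, -0.9487, -0.3162).
r_{12} = e_1·a_2 = 2.8460.
u_2 = a_2 − 2.8460·e_1 = (3.0000, 0.7000, -2.1000).
‖u_2‖ = 3.7283, so e_2 = (0.8047, 0.1878, -0.5633).
r_{13} = e_1·a_3 = 2.5298; r_{23} = e_2·a_3 = 3.1650.
u_3 = a_3 − 2.5298·e_1 − 3.1650·e_2 = (0.4532, -0.1942, 0.5827).
‖u_3‖ = 0.7634, so e_3 = (0.5937, -0.2545, 0.7634).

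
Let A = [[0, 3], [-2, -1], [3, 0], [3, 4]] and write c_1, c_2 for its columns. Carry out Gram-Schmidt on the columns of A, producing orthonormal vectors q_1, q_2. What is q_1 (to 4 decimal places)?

q_1 = c_1/‖c_1‖ = (0, -2, 3, 3)/4.6904 = (0.0000, -0.4264, 0.6396, 0.6396).

q_1 = (0.0000, -0.4264, 0.6396, 0.6396)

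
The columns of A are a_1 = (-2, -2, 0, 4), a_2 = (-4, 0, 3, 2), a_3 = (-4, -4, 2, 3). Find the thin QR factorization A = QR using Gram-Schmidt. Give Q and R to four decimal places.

a_1 = (-2, -2, 0, 4); ‖a_1‖ = 4.8990, so q_1 = (-0.4082, -0.4082, 0.0000, 0.8165).
q_1·a_2 = (-0.4082)·(-4) + (-0.4082)·0 + 0.0000·3 + 0.8165·2 = 3.2660.
u_2 = a_2 − 3.2660·q_1 = (-2.6667, 1.3333, 3.0000, -0.6667).
‖u_2‖ = 4.2817, so q_2 = (-0.6228, 0.3114, 0.7006, -0.1557).
q_1·a_3 = (-0.4082)·(-4) + (-0.4082)·(-4) + 0.0000·2 + 0.8165·3 = 5.7155; q_2·a_3 = (-0.6228)·(-4) + 0.3114·(-4) + 0.7006·2 + (-0.1557)·3 = 2.1798.
u_3 = a_3 − 5.7155·q_1 − 2.1798·q_2 = (-0.3091, -2.3455, 0.4727, -1.3273).
‖u_3‖ = 2.7535, so q_3 = (-0.1123, -0.8518, 0.1717, -0.4820).

Q = [[-0.4082, -0.6228, -0.1123], [-0.4082, 0.3114, -0.8518], [0.0000, 0.7006, 0.1717], [0.8165, -0.1557, -0.4820]], R = [[4.8990, 3.2660, 5.7155], [0.0000, 4.2817, 2.1798], [0.0000, 0.0000, 2.7535]]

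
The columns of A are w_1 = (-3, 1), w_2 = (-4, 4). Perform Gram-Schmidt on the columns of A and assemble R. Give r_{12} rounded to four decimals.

r_{12} = 5.0596

w_1 = (-3, 1); ‖w_1‖ = 3.1623, so q_1 = (-0.9487, 0.3162).
r_{12} = q_1·w_2 = 5.0596.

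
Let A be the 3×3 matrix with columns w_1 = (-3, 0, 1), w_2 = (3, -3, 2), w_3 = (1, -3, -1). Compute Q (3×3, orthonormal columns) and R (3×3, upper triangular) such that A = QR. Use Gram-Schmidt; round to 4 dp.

w_1 = (-3, 0, 1); ‖w_1‖ = 3.1623, so q_1 = (-0.9487, 0.0000, 0.3162).
q_1·w_2 = (-0.9487)·3 + 0.0000·(-3) + 0.3162·2 = -2.2136.
u_2 = w_2 + 2.2136·q_1 = (0.9000, -3.0000, 2.7000).
‖u_2‖ = 4.1352, so q_2 = (0.2176, -0.7255, 0.6529).
q_1·w_3 = (-0.9487)·1 + 0.0000·(-3) + 0.3162·(-1) = -1.2649; q_2·w_3 = 0.2176·1 + (-0.7255)·(-3) + 0.6529·(-1) = 1.7411.
u_3 = w_3 + 1.2649·q_1 − 1.7411·q_2 = (-0.5789, -1.7368, -1.7368).
‖u_3‖ = 2.5236, so q_3 = (-0.2294, -0.6882, -0.6882).

Q = [[-0.9487, 0.2176, -0.2294], [0.0000, -0.7255, -0.6882], [0.3162, 0.6529, -0.6882]], R = [[3.1623, -2.2136, -1.2649], [0.0000, 4.1352, 1.7411], [0.0000, 0.0000, 2.5236]]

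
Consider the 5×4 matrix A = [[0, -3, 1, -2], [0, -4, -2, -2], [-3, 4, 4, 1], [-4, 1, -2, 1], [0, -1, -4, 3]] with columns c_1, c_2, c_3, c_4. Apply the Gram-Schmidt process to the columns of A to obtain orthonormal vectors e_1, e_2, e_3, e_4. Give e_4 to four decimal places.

e_1 = c_1/‖c_1‖ = (0, 0, -3, -4, 0)/5.0000 = (0.0000, 0.0000, -0.6000, -0.8000, 0.0000).
r_{12} = e_1·c_2 = -3.2000.
u_2 = c_2 + 3.2000·e_1 = (-3.0000, -4.0000, 2.0800, -1.5600, -1.0000).
‖u_2‖ = 5.7236, so e_2 = (-0.5241, -0.6989, 0.3634, -0.2726, -0.1747).
r_{13} = e_1·c_3 = -0.8000; r_{23} = e_2·c_3 = 3.5712.
u_3 = c_3 + 0.8000·e_1 − 3.5712·e_2 = (2.8718, 0.4957, 2.2222, -1.6667, -3.3761).
‖u_3‖ = 5.2542, so e_3 = (0.5466, 0.0943, 0.4229, -0.3172, -0.6425).
r_{14} = e_1·c_4 = -1.4000; r_{24} = e_2·c_4 = 2.0127; r_{34} = e_3·c_4 = -3.1037.
u_4 = c_4 + 1.4000·e_1 − 2.0127·e_2 + 3.1037·e_3 = (0.7513, -0.3006, 0.7413, -0.5559, 1.3574).
‖u_4‖ = 1.8319, so e_4 = (0.4101, -0.1641, 0.4046, -0.3035, 0.7410).

e_4 = (0.4101, -0.1641, 0.4046, -0.3035, 0.7410)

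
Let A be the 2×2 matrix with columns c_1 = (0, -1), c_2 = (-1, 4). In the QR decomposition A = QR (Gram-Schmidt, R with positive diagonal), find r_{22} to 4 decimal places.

c_1 = (0, -1); ‖c_1‖ = 1.0000, so e_1 = (0.0000, -1.0000).
e_1·c_2 = 0.0000·(-1) + (-1.0000)·4 = -4.0000.
u_2 = c_2 + 4.0000·e_1 = (-1.0000, 0.0000).
r_{22} = ‖u_2‖ = 1.0000.

r_{22} = 1.0000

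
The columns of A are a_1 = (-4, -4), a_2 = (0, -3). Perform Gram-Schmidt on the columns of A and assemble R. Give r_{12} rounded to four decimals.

a_1 = (-4, -4); ‖a_1‖ = 5.6569, so e_1 = (-0.7071, -0.7071).
r_{12} = e_1·a_2 = 2.1213.

r_{12} = 2.1213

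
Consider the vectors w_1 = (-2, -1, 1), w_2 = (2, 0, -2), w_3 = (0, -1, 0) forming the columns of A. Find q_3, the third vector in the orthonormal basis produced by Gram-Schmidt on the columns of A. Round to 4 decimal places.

w_1 = (-2, -1, 1); ‖w_1‖ = 2.4495, so q_1 = (-0.8165, -0.4082, 0.4082).
q_1·w_2 = (-0.8165)·2 + (-0.4082)·0 + 0.4082·(-2) = -2.4495.
u_2 = w_2 + 2.4495·q_1 = (0.0000, -1.0000, -1.0000).
‖u_2‖ = 1.4142, so q_2 = (0.0000, -0.7071, -0.7071).
q_1·w_3 = (-0.8165)·0 + (-0.4082)·(-1) + 0.4082·0 = 0.4082; q_2·w_3 = (0.0000)·0 + (-0.7071)·(-1) + (-0.7071)·0 = 0.7071.
u_3 = w_3 − 0.4082·q_1 − 0.7071·q_2 = (0.3333, -0.3333, 0.3333).
‖u_3‖ = 0.5774, so q_3 = (0.5774, -0.5774, 0.5774).

q_3 = (0.5774, -0.5774, 0.5774)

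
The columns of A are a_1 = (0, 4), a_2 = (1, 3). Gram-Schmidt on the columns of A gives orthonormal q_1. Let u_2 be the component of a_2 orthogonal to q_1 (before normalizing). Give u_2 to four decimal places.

u_2 = (1.0000, 0.0000)

q_1 = a_1/‖a_1‖ = (0, 4)/4.0000 = (0.0000, 1.0000).
r_{12} = q_1·a_2 = 3.0000.
u_2 = a_2 − 3.0000·q_1 = (1.0000, 0.0000).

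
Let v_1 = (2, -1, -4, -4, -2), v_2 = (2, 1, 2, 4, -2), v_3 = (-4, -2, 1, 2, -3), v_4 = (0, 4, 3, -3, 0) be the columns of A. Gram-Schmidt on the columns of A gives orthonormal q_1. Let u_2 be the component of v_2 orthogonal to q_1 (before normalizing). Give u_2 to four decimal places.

u_2 = (2.8293, 0.5854, 0.3415, 2.3415, -2.8293)

q_1 = v_1/‖v_1‖ = (2, -1, -4, -4, -2)/6.4031 = (0.3123, -0.1562, -0.6247, -0.6247, -0.3123).
r_{12} = q_1·v_2 = -2.6550.
u_2 = v_2 + 2.6550·q_1 = (2.8293, 0.5854, 0.3415, 2.3415, -2.8293).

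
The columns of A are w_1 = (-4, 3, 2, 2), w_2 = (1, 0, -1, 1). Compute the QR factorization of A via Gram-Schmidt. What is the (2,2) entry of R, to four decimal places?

r_{22} = 1.5859

w_1 = (-4, 3, 2, 2); ‖w_1‖ = 5.7446, so q_1 = (-0.6963, 0.5222, 0.3482, 0.3482).
q_1·w_2 = (-0.6963)·1 + 0.5222·0 + 0.3482·(-1) + 0.3482·1 = -0.6963.
u_2 = w_2 + 0.6963·q_1 = (0.5152, 0.3636, -0.7576, 1.2424).
r_{22} = ‖u_2‖ = 1.5859.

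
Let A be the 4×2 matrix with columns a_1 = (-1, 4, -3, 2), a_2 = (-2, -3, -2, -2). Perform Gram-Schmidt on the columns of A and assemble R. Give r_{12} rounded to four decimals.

r_{12} = -1.4606

a_1 = (-1, 4, -3, 2); ‖a_1‖ = 5.4772, so q_1 = (-0.1826, 0.7303, -0.5477, 0.3651).
r_{12} = q_1·a_2 = -1.4606.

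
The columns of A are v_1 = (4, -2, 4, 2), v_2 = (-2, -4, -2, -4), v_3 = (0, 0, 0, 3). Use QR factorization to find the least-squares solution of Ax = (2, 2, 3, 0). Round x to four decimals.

e_1 = v_1/‖v_1‖ = (4, -2, 4, 2)/6.3246 = (0.6325, -0.3162, 0.6325, 0.3162).
r_{12} = e_1·v_2 = -2.5298.
u_2 = v_2 + 2.5298·e_1 = (-0.4000, -4.8000, -0.4000, -3.2000).
‖u_2‖ = 5.7966, so e_2 = (-0.0690, -0.8281, -0.0690, -0.5521).
r_{13} = e_1·v_3 = 0.9487; r_{23} = e_2·v_3 = -1.6562.
u_3 = v_3 − 0.9487·e_1 + 1.6562·e_2 = (-0.7143, -1.0714, -0.7143, 1.7857).
‖u_3‖ = 2.3146, so e_3 = (-0.3086, -0.4629, -0.3086, 0.7715).
Qᵀb = (2.5298, -2.0012, -2.4689).
Back-substitute: x_3 = -2.4689/2.3146 = -1.0667.
x_2 = (-2.0012 + 1.6562·(-1.0667))/5.7966 = -0.6500.
x_1 = (2.5298 + 2.5298·(-0.6500) − 0.9487·(-1.0667))/6.3246 = 0.3000.

x = (0.3000, -0.6500, -1.0667)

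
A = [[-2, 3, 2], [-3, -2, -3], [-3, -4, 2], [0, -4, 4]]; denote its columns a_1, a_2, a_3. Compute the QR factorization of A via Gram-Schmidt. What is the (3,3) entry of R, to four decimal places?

a_1 = (-2, -3, -3, 0); ‖a_1‖ = 4.6904, so e_1 = (-0.4264, -0.6396, -0.6396, 0.0000).
e_1·a_2 = (-0.4264)·3 + (-0.6396)·(-2) + (-0.6396)·(-4) + 0.0000·(-4) = 2.5584.
u_2 = a_2 − 2.5584·e_1 = (4.0909, -0.3636, -2.3636, -4.0000).
‖u_2‖ = 6.2012, so e_2 = (0.6597, -0.0586, -0.3812, -0.6450).
e_1·a_3 = (-0.4264)·2 + (-0.6396)·(-3) + (-0.6396)·2 + 0.0000·4 = -0.2132; e_2·a_3 = 0.6597·2 + (-0.0586)·(-3) + (-0.3812)·2 + (-0.6450)·4 = -1.8472.
u_3 = a_3 + 0.2132·e_1 + 1.8472·e_2 = (3.1277, -3.2447, 1.1596, 2.8085).
r_{33} = ‖u_3‖ = 5.4353.

r_{33} = 5.4353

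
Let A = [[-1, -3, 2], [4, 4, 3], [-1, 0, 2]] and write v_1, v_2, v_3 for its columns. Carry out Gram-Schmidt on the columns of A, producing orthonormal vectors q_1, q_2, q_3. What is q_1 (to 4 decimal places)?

q_1 = (-0.2357, 0.9428, -0.2357)

q_1 = v_1/‖v_1‖ = (-1, 4, -1)/4.2426 = (-0.2357, 0.9428, -0.2357).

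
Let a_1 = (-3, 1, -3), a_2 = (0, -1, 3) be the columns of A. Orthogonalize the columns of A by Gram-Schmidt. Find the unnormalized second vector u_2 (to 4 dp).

e_1 = a_1/‖a_1‖ = (-3, 1, -3)/4.3589 = (-0.6882, 0.2294, -0.6882).
r_{12} = e_1·a_2 = -2.2942.
u_2 = a_2 + 2.2942·e_1 = (-1.5789, -0.4737, 1.4211).

u_2 = (-1.5789, -0.4737, 1.4211)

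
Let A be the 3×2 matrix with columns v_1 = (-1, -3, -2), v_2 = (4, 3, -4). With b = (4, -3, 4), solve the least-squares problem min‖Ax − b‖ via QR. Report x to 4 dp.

e_1 = v_1/‖v_1‖ = (-1, -3, -2)/3.7417 = (-0.2673, -0.8018, -0.5345).
r_{12} = e_1·v_2 = -1.3363.
u_2 = v_2 + 1.3363·e_1 = (3.6429, 1.9286, -4.7143).
‖u_2‖ = 6.2621, so e_2 = (0.5817, 0.3080, -0.7528).
Qᵀb = (-0.8018, -1.6083).
Back-substitute: x_2 = -1.6083/6.2621 = -0.2568.
x_1 = (-0.8018 + 1.3363·(-0.2568))/3.7417 = -0.3060.

x = (-0.3060, -0.2568)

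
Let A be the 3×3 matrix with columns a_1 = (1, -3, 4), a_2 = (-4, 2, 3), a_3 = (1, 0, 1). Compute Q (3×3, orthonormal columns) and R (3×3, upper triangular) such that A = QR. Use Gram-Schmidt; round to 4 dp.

Q = [[0.1961, -0.7591, 0.6208], [-0.5883, 0.4153, 0.6938], [0.7845, 0.5013, 0.3651]], R = [[5.0990, 0.3922, 0.9806], [0.0000, 5.3709, -0.2578], [0.0000, 0.0000, 0.9859]]

q_1 = a_1/‖a_1‖ = (1, -3, 4)/5.0990 = (0.1961, -0.5883, 0.7845).
r_{12} = q_1·a_2 = 0.3922.
u_2 = a_2 − 0.3922·q_1 = (-4.0769, 2.2308, 2.6923).
‖u_2‖ = 5.3709, so q_2 = (-0.7591, 0.4153, 0.5013).
r_{13} = q_1·a_3 = 0.9806; r_{23} = q_2·a_3 = -0.2578.
u_3 = a_3 − 0.9806·q_1 + 0.2578·q_2 = (0.6120, 0.6840, 0.3600).
‖u_3‖ = 0.9859, so q_3 = (0.6208, 0.6938, 0.3651).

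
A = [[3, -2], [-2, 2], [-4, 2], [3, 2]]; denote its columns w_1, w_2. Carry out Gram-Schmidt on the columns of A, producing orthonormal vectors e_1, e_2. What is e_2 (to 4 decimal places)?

e_2 = (-0.3012, 0.3916, 0.2109, 0.8435)

w_1 = (3, -2, -4, 3); ‖w_1‖ = 6.1644, so e_1 = (0.4867, -0.3244, -0.6489, 0.4867).
e_1·w_2 = 0.4867·(-2) + (-0.3244)·2 + (-0.6489)·2 + 0.4867·2 = -1.9467.
u_2 = w_2 + 1.9467·e_1 = (-1.0526, 1.3684, 0.7368, 2.9474).
‖u_2‖ = 3.4944, so e_2 = (-0.3012, 0.3916, 0.2109, 0.8435).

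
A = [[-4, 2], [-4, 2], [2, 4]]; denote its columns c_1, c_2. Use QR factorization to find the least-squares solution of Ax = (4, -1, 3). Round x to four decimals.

x = (0.0000, 0.7500)

e_1 = c_1/‖c_1‖ = (-4, -4, 2)/6.0000 = (-0.6667, -0.6667, 0.3333).
r_{12} = e_1·c_2 = -1.3333.
u_2 = c_2 + 1.3333·e_1 = (1.1111, 1.1111, 4.4444).
‖u_2‖ = 4.7140, so e_2 = (0.2357, 0.2357, 0.9428).
Qᵀb = (-1.0000, 3.5355).
Back-substitute: x_2 = 3.5355/4.7140 = 0.7500.
x_1 = (-1.0000 + 1.3333·0.7500)/6.0000 = 0.0000.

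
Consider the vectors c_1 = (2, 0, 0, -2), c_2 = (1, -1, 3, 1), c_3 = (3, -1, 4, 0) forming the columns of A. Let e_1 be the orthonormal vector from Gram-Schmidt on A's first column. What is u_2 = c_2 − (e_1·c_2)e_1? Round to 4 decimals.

c_1 = (2, 0, 0, -2); ‖c_1‖ = 2.8284, so e_1 = (0.7071, 0.0000, 0.0000, -0.7071).
e_1·c_2 = 0.7071·1 + 0.0000·(-1) + 0.0000·3 + (-0.7071)·1 = 0.0000.
u_2 = c_2 + 0.0000·e_1 = (1.0000, -1.0000, 3.0000, 1.0000).

u_2 = (1.0000, -1.0000, 3.0000, 1.0000)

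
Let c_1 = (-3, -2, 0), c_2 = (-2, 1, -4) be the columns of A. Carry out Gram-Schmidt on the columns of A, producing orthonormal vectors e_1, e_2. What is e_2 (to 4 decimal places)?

c_1 = (-3, -2, 0); ‖c_1‖ = 3.6056, so e_1 = (-0.8321, -0.5547, 0.0000).
e_1·c_2 = (-0.8321)·(-2) + (-0.5547)·1 + 0.0000·(-4) = 1.1094.
u_2 = c_2 − 1.1094·e_1 = (-1.0769, 1.6154, -4.0000).
‖u_2‖ = 4.4463, so e_2 = (-0.2422, 0.3633, -0.8996).

e_2 = (-0.2422, 0.3633, -0.8996)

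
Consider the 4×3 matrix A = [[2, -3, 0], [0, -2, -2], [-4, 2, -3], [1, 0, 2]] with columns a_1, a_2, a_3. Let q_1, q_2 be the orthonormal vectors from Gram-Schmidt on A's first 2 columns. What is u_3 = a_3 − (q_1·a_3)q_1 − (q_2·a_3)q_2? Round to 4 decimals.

a_1 = (2, 0, -4, 1); ‖a_1‖ = 4.5826, so q_1 = (0.4364, 0.0000, -0.8729, 0.2182).
q_1·a_2 = 0.4364·(-3) + 0.0000·(-2) + (-0.8729)·2 + 0.2182·0 = -3.0551.
u_2 = a_2 + 3.0551·q_1 = (-1.6667, -2.0000, -0.6667, 0.6667).
‖u_2‖ = 2.7689, so q_2 = (-0.6019, -0.7223, -0.2408, 0.2408).
q_1·a_3 = 0.4364·0 + 0.0000·(-2) + (-0.8729)·(-3) + 0.2182·2 = 3.0551; q_2·a_3 = (-0.6019)·0 + (-0.7223)·(-2) + (-0.2408)·(-3) + 0.2408·2 = 2.6485.
u_3 = a_3 − 3.0551·q_1 − 2.6485·q_2 = (0.2609, -0.0870, 0.3043, 0.6957).

u_3 = (0.2609, -0.0870, 0.3043, 0.6957)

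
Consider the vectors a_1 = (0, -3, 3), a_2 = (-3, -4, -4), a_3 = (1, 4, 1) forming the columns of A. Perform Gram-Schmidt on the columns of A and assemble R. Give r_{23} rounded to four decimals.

r_{23} = -3.5920

e_1 = a_1/‖a_1‖ = (0, -3, 3)/4.2426 = (0.0000, -0.7071, 0.7071).
r_{12} = e_1·a_2 = 0.0000.
u_2 = a_2 + 0.0000·e_1 = (-3.0000, -4.0000, -4.0000).
‖u_2‖ = 6.4031, so e_2 = (-0.4685, -0.6247, -0.6247).
r_{23} = e_2·a_3 = -3.5920.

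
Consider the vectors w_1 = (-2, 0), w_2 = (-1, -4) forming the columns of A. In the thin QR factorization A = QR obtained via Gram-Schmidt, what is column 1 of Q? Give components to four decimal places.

q_1 = (-1.0000, 0.0000)

q_1 = w_1/‖w_1‖ = (-2, 0)/2.0000 = (-1.0000, 0.0000).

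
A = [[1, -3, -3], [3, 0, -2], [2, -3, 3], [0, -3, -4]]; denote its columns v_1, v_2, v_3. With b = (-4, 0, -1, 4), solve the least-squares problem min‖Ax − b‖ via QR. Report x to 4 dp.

x = (-0.4326, 0.0744, -0.2419)

v_1 = (1, 3, 2, 0); ‖v_1‖ = 3.7417, so q_1 = (0.2673, 0.8018, 0.5345, 0.0000).
q_1·v_2 = 0.2673·(-3) + 0.8018·0 + 0.5345·(-3) + 0.0000·(-3) = -2.4054.
u_2 = v_2 + 2.4054·q_1 = (-2.3571, 1.9286, -1.7143, -3.0000).
‖u_2‖ = 4.6059, so q_2 = (-0.5118, 0.4187, -0.3722, -0.6513).
q_1·v_3 = 0.2673·(-3) + 0.8018·(-2) + 0.5345·3 + 0.0000·(-4) = -0.8018; q_2·v_3 = (-0.5118)·(-3) + 0.4187·(-2) + (-0.3722)·3 + (-0.6513)·(-4) = 2.1866.
u_3 = v_3 + 0.8018·q_1 − 2.1866·q_2 = (-1.6667, -2.2727, 4.2424, -2.5758).
‖u_3‖ = 5.7075, so q_3 = (-0.2920, -0.3982, 0.7433, -0.4513).
Qᵀb = (-1.6036, -0.1861, -1.3804).
Back-substitute: x_3 = -1.3804/5.7075 = -0.2419.
x_2 = (-0.1861 − 2.1866·(-0.2419))/4.6059 = 0.0744.
x_1 = (-1.6036 + 2.4054·0.0744 + 0.8018·(-0.2419))/3.7417 = -0.4326.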